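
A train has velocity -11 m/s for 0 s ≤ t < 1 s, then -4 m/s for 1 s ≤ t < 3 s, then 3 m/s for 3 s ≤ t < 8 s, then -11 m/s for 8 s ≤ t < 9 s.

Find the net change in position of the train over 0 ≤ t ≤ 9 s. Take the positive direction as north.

Displacement is the signed area under the v-t curve.
0–1 s: -11 × 1 = -11 m
1–3 s: -4 × 2 = -8 m
3–8 s: 3 × 5 = 15 m
8–9 s: -11 × 1 = -11 m
Net displacement = -15 m

-15 m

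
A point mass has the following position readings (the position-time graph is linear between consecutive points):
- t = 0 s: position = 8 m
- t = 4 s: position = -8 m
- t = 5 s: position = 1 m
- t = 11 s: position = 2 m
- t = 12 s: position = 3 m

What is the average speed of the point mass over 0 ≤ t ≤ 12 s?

Average speed = (total path length)/(elapsed time); on a piecewise-linear x-t graph the path length is Σ|Δx|.
0–4 s: |Δx| = |-8 − 8| = 16 m
4–5 s: |Δx| = |1 − -8| = 9 m
5–11 s: |Δx| = |2 − 1| = 1 m
11–12 s: |Δx| = |3 − 2| = 1 m
Total path = 27 m; average speed = 27/12 = 2.25 m/s.

2.25 m/s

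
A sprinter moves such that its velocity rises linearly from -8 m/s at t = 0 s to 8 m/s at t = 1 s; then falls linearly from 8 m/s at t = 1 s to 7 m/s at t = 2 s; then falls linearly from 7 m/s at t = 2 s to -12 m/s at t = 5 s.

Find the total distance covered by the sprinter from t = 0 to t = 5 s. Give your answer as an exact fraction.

508/19 m

Total distance travelled is ∫|v| dt — sum the magnitudes of each area piece.
0–1 s: v = 0 at t = 0.5 s; triangle areas 2 + 2 = 4 m
1–2 s: |½(8 + 7)(1)| = 7.5 m
2–5 s: v = 0 at t = 59/19 s; triangle areas 147/38 + 216/19 = 579/38 m
Total distance = 508/19 m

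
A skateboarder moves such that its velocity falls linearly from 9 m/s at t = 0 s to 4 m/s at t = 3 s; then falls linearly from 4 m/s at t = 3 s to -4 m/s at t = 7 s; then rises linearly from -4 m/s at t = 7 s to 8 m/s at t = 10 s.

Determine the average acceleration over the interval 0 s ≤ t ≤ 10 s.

-0.1 m/s²

Average acceleration = Δv/Δt = (8 − 9)/(10 − 0) = -0.1 m/s².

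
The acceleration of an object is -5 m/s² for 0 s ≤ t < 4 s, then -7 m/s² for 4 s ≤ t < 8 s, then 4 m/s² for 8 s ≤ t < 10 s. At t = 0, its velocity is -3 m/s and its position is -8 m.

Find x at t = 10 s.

-302 m

On each constant-a segment, Δv = aΔt and Δx = v₀Δt + ½aΔt²; chain segment to segment.
0–4 s: v starts -3 m/s; Δx = -3·4 + ½·-5·4² = -52 m; v ends -23 m/s.
4–8 s: v starts -23 m/s; Δx = -23·4 + ½·-7·4² = -148 m; v ends -51 m/s.
8–10 s: v starts -51 m/s; Δx = -51·2 + ½·4·2² = -94 m; v ends -43 m/s.
x(10) = -8 + Σ Δx = -302 m.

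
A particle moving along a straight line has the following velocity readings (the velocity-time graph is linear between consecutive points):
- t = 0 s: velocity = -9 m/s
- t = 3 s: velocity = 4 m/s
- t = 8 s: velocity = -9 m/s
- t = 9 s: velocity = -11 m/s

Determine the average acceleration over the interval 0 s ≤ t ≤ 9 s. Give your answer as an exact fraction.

Average acceleration = Δv/Δt = (-11 − -9)/(9 − 0) = -2/9 m/s².

-2/9 m/s²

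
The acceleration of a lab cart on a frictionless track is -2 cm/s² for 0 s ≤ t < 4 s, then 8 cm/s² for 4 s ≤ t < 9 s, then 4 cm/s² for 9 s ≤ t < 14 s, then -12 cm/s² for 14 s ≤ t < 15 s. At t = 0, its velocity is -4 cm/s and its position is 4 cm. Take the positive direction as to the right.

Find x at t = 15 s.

244 cm

On each constant-a segment, Δv = aΔt and Δx = v₀Δt + ½aΔt²; chain segment to segment.
0–4 s: v starts -4 cm/s; Δx = -4·4 + ½·-2·4² = -32 cm; v ends -12 cm/s.
4–9 s: v starts -12 cm/s; Δx = -12·5 + ½·8·5² = 40 cm; v ends 28 cm/s.
9–14 s: v starts 28 cm/s; Δx = 28·5 + ½·4·5² = 190 cm; v ends 48 cm/s.
14–15 s: v starts 48 cm/s; Δx = 48·1 + ½·-12·1² = 42 cm; v ends 36 cm/s.
x(15) = 4 + Σ Δx = 244 cm.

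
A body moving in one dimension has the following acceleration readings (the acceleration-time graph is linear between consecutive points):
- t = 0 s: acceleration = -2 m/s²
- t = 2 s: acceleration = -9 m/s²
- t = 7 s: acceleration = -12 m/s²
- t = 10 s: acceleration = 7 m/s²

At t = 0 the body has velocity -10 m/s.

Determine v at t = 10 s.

-81 m/s

Δv equals the area under the a-t graph; then v = v₀ + Δv.
0–2 s: ½(-2 + -9)(2) = -11 m/s
2–7 s: ½(-9 + -12)(5) = -52.5 m/s
7–10 s: ½(-12 + 7)(3) = -7.5 m/s
Δv = -71 m/s, so v(10) = -10 + (-71) = -81 m/s.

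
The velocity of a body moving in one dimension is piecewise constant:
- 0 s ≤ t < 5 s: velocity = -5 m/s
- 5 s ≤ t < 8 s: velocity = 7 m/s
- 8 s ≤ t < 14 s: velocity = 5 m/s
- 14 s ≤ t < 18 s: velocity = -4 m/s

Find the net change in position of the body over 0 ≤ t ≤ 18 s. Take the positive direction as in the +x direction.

Displacement is the signed area under the v-t curve.
0–5 s: -5 × 5 = -25 m
5–8 s: 7 × 3 = 21 m
8–14 s: 5 × 6 = 30 m
14–18 s: -4 × 4 = -16 m
Net displacement = 10 m

10 m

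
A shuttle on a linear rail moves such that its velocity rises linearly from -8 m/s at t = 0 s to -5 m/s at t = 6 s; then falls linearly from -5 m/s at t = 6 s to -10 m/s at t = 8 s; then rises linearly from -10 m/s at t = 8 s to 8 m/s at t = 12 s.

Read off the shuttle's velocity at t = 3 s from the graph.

-6.5 m/s

On 0–6 s the graph is linear from -8 to -5 m/s: v(3) = -8 + (-5 − -8)·(3 − 0)/(6 − 0) = -6.5 m/s.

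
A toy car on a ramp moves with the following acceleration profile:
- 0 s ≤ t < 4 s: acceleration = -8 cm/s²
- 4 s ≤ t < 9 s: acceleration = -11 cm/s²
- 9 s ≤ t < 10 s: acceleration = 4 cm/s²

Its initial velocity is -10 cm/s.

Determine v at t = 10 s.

Δv equals the area under the a-t graph; then v = v₀ + Δv.
0–4 s: -8 × 4 = -32 cm/s
4–9 s: -11 × 5 = -55 cm/s
9–10 s: 4 × 1 = 4 cm/s
Δv = -83 cm/s, so v(10) = -10 + (-83) = -93 cm/s.

-93 cm/s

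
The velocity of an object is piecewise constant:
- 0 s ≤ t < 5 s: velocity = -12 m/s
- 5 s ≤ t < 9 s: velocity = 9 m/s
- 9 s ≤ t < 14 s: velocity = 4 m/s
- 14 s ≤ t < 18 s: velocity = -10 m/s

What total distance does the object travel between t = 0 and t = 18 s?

Total distance travelled is ∫|v| dt — sum the magnitudes of each area piece.
0–5 s: |-12| × 5 = 60 m
5–9 s: |9| × 4 = 36 m
9–14 s: |4| × 5 = 20 m
14–18 s: |-10| × 4 = 40 m
Total distance = 156 m

156 m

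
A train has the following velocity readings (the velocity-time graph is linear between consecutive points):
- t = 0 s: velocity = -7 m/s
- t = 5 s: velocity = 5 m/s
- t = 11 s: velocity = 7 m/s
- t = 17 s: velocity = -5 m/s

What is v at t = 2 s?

-2.2 m/s

On 0–5 s the graph is linear from -7 to 5 m/s: v(2) = -7 + (5 − -7)·(2 − 0)/(5 − 0) = -2.2 m/s.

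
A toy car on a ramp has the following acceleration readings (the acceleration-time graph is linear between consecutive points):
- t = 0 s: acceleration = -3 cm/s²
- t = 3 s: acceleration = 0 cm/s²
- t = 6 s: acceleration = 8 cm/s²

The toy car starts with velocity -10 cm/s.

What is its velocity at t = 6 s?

-2.5 cm/s

Δv equals the area under the a-t graph; then v = v₀ + Δv.
0–3 s: ½(-3 + 0)(3) = -4.5 cm/s
3–6 s: ½(0 + 8)(3) = 12 cm/s
Δv = 7.5 cm/s, so v(6) = -10 + (7.5) = -2.5 cm/s.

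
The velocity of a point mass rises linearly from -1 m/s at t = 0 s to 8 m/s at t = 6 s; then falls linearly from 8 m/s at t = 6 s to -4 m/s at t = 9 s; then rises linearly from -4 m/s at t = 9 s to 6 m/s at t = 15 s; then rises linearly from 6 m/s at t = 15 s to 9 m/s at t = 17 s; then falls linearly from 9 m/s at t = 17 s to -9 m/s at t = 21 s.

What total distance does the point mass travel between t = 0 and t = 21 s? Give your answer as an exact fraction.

Distance (not displacement) is the total path length: add the absolute areas under v-t.
0–6 s: v = 0 at t = 2/3 s; triangle areas 1/3 + 64/3 = 65/3 m
6–9 s: v = 0 at t = 8 s; triangle areas 8 + 2 = 10 m
9–15 s: v = 0 at t = 11.4 s; triangle areas 4.8 + 10.8 = 15.6 m
15–17 s: |½(6 + 9)(2)| = 15 m
17–21 s: v = 0 at t = 19 s; triangle areas 9 + 9 = 18 m
Total distance = 1204/15 m

1204/15 m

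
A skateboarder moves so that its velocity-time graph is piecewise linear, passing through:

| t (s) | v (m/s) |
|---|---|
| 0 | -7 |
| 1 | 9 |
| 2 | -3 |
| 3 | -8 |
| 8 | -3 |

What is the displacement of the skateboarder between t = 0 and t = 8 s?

Displacement is the signed area under the v-t curve.
0–1 s: ½(-7 + 9)(1) = 1 m
1–2 s: ½(9 + -3)(1) = 3 m
2–3 s: ½(-3 + -8)(1) = -5.5 m
3–8 s: ½(-8 + -3)(5) = -27.5 m
Net displacement = -29 m

-29 m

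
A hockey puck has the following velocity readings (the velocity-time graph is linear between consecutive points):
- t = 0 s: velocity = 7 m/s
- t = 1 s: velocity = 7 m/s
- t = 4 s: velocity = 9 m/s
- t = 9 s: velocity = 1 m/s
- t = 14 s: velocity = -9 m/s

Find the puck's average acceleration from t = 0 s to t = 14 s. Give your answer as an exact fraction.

-8/7 m/s²

Average acceleration = Δv/Δt = (-9 − 7)/(14 − 0) = -8/7 m/s².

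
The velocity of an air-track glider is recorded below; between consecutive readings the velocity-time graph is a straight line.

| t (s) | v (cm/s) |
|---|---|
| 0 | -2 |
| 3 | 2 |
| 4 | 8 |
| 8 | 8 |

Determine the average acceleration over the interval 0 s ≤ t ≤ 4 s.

2.5 cm/s²

Average acceleration = Δv/Δt = (8 − -2)/(4 − 0) = 2.5 cm/s².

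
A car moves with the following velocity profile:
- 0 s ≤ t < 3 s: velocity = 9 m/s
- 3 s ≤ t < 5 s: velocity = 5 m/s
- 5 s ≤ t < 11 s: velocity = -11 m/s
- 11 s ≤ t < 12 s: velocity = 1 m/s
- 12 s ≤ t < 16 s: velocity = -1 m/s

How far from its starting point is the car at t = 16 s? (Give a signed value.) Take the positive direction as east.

Net displacement equals the area under the velocity-time graph (areas below the axis count negative).
0–3 s: 9 × 3 = 27 m
3–5 s: 5 × 2 = 10 m
5–11 s: -11 × 6 = -66 m
11–12 s: 1 × 1 = 1 m
12–16 s: -1 × 4 = -4 m
Net displacement = -32 m

-32 m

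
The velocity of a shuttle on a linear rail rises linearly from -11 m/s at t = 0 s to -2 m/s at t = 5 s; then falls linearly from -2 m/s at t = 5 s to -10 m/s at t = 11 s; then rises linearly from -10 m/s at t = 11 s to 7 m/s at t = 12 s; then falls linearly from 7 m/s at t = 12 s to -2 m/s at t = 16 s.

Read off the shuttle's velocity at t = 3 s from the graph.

On 0–5 s the graph is linear from -11 to -2 m/s: v(3) = -11 + (-2 − -11)·(3 − 0)/(5 − 0) = -5.6 m/s.

-5.6 m/s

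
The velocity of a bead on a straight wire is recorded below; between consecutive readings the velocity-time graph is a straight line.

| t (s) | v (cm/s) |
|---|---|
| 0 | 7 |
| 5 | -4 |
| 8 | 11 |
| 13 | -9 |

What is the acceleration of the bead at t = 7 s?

5 cm/s²

Acceleration is the slope of the v-t graph on 5–8 s: (11 − -4)/(8 − 5) = 5 cm/s².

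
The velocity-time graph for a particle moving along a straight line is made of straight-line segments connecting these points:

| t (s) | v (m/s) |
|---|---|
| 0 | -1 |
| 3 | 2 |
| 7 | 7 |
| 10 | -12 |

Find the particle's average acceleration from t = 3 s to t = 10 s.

-2 m/s²

Average acceleration = Δv/Δt = (-12 − 2)/(10 − 3) = -2 m/s².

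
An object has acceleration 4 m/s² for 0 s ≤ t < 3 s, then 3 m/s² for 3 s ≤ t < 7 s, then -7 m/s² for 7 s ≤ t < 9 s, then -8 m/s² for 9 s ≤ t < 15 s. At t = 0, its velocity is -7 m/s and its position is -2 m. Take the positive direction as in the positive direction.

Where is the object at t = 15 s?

On each constant-a segment, Δv = aΔt and Δx = v₀Δt + ½aΔt²; chain segment to segment.
0–3 s: v starts -7 m/s; Δx = -7·3 + ½·4·3² = -3 m; v ends 5 m/s.
3–7 s: v starts 5 m/s; Δx = 5·4 + ½·3·4² = 44 m; v ends 17 m/s.
7–9 s: v starts 17 m/s; Δx = 17·2 + ½·-7·2² = 20 m; v ends 3 m/s.
9–15 s: v starts 3 m/s; Δx = 3·6 + ½·-8·6² = -126 m; v ends -45 m/s.
x(15) = -2 + Σ Δx = -67 m.

-67 m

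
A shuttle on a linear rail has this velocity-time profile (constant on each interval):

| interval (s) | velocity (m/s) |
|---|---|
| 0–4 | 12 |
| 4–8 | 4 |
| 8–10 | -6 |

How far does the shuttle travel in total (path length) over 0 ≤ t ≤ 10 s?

76 m

Total distance travelled is ∫|v| dt — sum the magnitudes of each area piece.
0–4 s: |12| × 4 = 48 m
4–8 s: |4| × 4 = 16 m
8–10 s: |-6| × 2 = 12 m
Total distance = 76 m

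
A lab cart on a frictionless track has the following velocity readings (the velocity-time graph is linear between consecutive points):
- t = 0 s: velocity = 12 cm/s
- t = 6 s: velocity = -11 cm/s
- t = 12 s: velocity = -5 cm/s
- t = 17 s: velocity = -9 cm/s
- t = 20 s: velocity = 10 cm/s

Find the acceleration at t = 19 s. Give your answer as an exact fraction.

19/3 cm/s²

Acceleration is the slope of the v-t graph on 17–20 s: (10 − -9)/(20 − 17) = 19/3 cm/s².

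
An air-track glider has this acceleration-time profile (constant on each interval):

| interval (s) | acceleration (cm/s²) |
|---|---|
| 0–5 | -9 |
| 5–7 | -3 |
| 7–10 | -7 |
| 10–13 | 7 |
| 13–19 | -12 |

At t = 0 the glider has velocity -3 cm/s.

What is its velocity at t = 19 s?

-126 cm/s

Δv equals the area under the a-t graph; then v = v₀ + Δv.
0–5 s: -9 × 5 = -45 cm/s
5–7 s: -3 × 2 = -6 cm/s
7–10 s: -7 × 3 = -21 cm/s
10–13 s: 7 × 3 = 21 cm/s
13–19 s: -12 × 6 = -72 cm/s
Δv = -123 cm/s, so v(19) = -3 + (-123) = -126 cm/s.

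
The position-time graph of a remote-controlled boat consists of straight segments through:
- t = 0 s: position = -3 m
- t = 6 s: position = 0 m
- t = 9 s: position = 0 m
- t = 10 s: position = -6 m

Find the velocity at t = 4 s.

Velocity is the slope of the x-t graph on 0–6 s: (0 − -3)/(6 − 0) = 0.5 m/s.

0.5 m/s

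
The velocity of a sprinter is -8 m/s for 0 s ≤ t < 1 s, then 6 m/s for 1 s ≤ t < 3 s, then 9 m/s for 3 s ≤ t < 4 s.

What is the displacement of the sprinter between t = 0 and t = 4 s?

Displacement is the signed area under the v-t curve.
0–1 s: -8 × 1 = -8 m
1–3 s: 6 × 2 = 12 m
3–4 s: 9 × 1 = 9 m
Net displacement = 13 m

13 m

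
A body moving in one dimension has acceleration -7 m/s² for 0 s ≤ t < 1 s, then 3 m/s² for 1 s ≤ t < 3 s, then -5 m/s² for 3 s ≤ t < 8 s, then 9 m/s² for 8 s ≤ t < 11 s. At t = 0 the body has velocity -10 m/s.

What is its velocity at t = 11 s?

-9 m/s

Δv equals the area under the a-t graph; then v = v₀ + Δv.
0–1 s: -7 × 1 = -7 m/s
1–3 s: 3 × 2 = 6 m/s
3–8 s: -5 × 5 = -25 m/s
8–11 s: 9 × 3 = 27 m/s
Δv = 1 m/s, so v(11) = -10 + (1) = -9 m/s.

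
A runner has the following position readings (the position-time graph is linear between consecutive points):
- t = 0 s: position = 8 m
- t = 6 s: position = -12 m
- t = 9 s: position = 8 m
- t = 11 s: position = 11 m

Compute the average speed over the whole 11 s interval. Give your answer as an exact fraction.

43/11 m/s

Average speed = (total path length)/(elapsed time); on a piecewise-linear x-t graph the path length is Σ|Δx|.
0–6 s: |Δx| = |-12 − 8| = 20 m
6–9 s: |Δx| = |8 − -12| = 20 m
9–11 s: |Δx| = |11 − 8| = 3 m
Total path = 43 m; average speed = 43/11 = 43/11 m/s.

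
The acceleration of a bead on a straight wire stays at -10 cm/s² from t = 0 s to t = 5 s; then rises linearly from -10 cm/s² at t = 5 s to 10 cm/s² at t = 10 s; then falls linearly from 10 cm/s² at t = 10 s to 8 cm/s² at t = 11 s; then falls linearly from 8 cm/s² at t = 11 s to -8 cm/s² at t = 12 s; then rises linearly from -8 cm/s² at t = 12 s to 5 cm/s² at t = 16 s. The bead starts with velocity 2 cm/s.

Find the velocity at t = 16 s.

-45 cm/s

Δv equals the area under the a-t graph; then v = v₀ + Δv.
0–5 s: -10 × 5 = -50 cm/s
5–10 s: ½(-10 + 10)(5) = 0 cm/s
10–11 s: ½(10 + 8)(1) = 9 cm/s
11–12 s: ½(8 + -8)(1) = 0 cm/s
12–16 s: ½(-8 + 5)(4) = -6 cm/s
Δv = -47 cm/s, so v(16) = 2 + (-47) = -45 cm/s.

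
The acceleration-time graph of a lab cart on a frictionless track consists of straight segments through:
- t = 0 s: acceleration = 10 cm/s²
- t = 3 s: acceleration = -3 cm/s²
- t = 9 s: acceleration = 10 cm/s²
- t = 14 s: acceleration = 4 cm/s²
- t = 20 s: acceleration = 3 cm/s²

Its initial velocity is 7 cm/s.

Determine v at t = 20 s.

Δv equals the area under the a-t graph; then v = v₀ + Δv.
0–3 s: ½(10 + -3)(3) = 10.5 cm/s
3–9 s: ½(-3 + 10)(6) = 21 cm/s
9–14 s: ½(10 + 4)(5) = 35 cm/s
14–20 s: ½(4 + 3)(6) = 21 cm/s
Δv = 87.5 cm/s, so v(20) = 7 + (87.5) = 94.5 cm/s.

94.5 cm/s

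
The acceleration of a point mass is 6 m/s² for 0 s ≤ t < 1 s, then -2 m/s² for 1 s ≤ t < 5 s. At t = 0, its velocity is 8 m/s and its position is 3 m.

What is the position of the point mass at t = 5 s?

On each constant-a segment, Δv = aΔt and Δx = v₀Δt + ½aΔt²; chain segment to segment.
0–1 s: v starts 8 m/s; Δx = 8·1 + ½·6·1² = 11 m; v ends 14 m/s.
1–5 s: v starts 14 m/s; Δx = 14·4 + ½·-2·4² = 40 m; v ends 6 m/s.
x(5) = 3 + Σ Δx = 54 m.

54 m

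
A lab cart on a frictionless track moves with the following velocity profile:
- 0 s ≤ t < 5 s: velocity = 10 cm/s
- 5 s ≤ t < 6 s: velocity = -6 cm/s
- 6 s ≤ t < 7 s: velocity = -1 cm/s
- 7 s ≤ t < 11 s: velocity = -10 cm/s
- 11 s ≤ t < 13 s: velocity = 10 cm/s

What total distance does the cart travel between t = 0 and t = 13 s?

Total distance travelled is ∫|v| dt — sum the magnitudes of each area piece.
0–5 s: |10| × 5 = 50 cm
5–6 s: |-6| × 1 = 6 cm
6–7 s: |-1| × 1 = 1 cm
7–11 s: |-10| × 4 = 40 cm
11–13 s: |10| × 2 = 20 cm
Total distance = 117 cm

117 cm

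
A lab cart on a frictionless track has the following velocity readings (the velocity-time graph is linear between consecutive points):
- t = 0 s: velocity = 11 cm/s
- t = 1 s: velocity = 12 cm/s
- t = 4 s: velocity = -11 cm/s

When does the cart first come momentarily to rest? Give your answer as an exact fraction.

t = 59/23 s

v changes sign on 1–4 s (from 12 to -11); the graph is linear there, so v = 0 at t = 1 + (-12)·(4 − 1)/(-11 − 12) = 59/23 s.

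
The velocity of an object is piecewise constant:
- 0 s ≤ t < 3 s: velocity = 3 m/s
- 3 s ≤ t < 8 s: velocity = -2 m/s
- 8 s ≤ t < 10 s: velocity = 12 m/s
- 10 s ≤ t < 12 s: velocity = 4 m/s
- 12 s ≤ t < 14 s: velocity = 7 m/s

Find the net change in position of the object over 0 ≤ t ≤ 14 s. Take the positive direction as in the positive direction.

Net displacement equals the area under the velocity-time graph (areas below the axis count negative).
0–3 s: 3 × 3 = 9 m
3–8 s: -2 × 5 = -10 m
8–10 s: 12 × 2 = 24 m
10–12 s: 4 × 2 = 8 m
12–14 s: 7 × 2 = 14 m
Net displacement = 45 m

45 m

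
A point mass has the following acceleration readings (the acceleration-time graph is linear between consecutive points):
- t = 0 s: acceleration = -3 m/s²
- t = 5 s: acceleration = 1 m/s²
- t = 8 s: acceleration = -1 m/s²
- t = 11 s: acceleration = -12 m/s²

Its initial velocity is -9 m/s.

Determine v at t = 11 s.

Δv equals the area under the a-t graph; then v = v₀ + Δv.
0–5 s: ½(-3 + 1)(5) = -5 m/s
5–8 s: ½(1 + -1)(3) = 0 m/s
8–11 s: ½(-1 + -12)(3) = -19.5 m/s
Δv = -24.5 m/s, so v(11) = -9 + (-24.5) = -33.5 m/s.

-33.5 m/s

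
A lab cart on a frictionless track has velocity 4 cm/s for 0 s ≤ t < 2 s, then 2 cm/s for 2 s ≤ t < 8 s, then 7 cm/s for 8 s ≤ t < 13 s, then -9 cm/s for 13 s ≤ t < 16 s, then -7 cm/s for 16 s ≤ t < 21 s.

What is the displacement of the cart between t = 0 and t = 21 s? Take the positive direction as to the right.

-7 cm

Net displacement equals the area under the velocity-time graph (areas below the axis count negative).
0–2 s: 4 × 2 = 8 cm
2–8 s: 2 × 6 = 12 cm
8–13 s: 7 × 5 = 35 cm
13–16 s: -9 × 3 = -27 cm
16–21 s: -7 × 5 = -35 cm
Net displacement = -7 cm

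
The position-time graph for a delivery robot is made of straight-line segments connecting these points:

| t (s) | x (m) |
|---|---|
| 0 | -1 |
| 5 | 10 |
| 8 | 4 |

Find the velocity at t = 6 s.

-2 m/s

Velocity is the slope of the x-t graph on 5–8 s: (4 − 10)/(8 − 5) = -2 m/s.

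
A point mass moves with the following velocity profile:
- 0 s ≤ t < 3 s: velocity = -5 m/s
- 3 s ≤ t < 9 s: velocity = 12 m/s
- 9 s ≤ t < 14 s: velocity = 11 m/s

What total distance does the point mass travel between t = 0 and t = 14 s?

Distance (not displacement) is the total path length: add the absolute areas under v-t.
0–3 s: |-5| × 3 = 15 m
3–9 s: |12| × 6 = 72 m
9–14 s: |11| × 5 = 55 m
Total distance = 142 m

142 m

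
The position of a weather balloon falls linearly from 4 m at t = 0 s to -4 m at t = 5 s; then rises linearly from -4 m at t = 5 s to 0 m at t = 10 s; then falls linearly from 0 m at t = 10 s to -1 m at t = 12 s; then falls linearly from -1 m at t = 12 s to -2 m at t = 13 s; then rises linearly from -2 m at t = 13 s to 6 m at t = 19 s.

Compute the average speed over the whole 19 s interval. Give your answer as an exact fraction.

Average speed = (total path length)/(elapsed time); on a piecewise-linear x-t graph the path length is Σ|Δx|.
0–5 s: |Δx| = |-4 − 4| = 8 m
5–10 s: |Δx| = |0 − -4| = 4 m
10–12 s: |Δx| = |-1 − 0| = 1 m
12–13 s: |Δx| = |-2 − -1| = 1 m
13–19 s: |Δx| = |6 − -2| = 8 m
Total path = 22 m; average speed = 22/19 = 22/19 m/s.

22/19 m/s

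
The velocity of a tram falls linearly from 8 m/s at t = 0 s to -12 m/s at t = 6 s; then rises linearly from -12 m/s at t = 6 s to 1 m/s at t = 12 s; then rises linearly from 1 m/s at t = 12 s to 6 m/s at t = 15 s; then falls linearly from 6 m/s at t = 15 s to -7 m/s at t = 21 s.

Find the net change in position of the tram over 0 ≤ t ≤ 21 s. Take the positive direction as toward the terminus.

Net displacement equals the area under the velocity-time graph (areas below the axis count negative).
0–6 s: ½(8 + -12)(6) = -12 m
6–12 s: ½(-12 + 1)(6) = -33 m
12–15 s: ½(1 + 6)(3) = 10.5 m
15–21 s: ½(6 + -7)(6) = -3 m
Net displacement = -37.5 m

-37.5 m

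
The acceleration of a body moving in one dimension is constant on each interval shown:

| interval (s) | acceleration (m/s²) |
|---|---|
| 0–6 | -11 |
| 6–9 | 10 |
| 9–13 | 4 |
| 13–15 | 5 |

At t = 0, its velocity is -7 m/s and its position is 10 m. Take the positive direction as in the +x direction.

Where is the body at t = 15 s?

On each constant-a segment, Δv = aΔt and Δx = v₀Δt + ½aΔt²; chain segment to segment.
0–6 s: v starts -7 m/s; Δx = -7·6 + ½·-11·6² = -240 m; v ends -73 m/s.
6–9 s: v starts -73 m/s; Δx = -73·3 + ½·10·3² = -174 m; v ends -43 m/s.
9–13 s: v starts -43 m/s; Δx = -43·4 + ½·4·4² = -140 m; v ends -27 m/s.
13–15 s: v starts -27 m/s; Δx = -27·2 + ½·5·2² = -44 m; v ends -17 m/s.
x(15) = 10 + Σ Δx = -588 m.

-588 m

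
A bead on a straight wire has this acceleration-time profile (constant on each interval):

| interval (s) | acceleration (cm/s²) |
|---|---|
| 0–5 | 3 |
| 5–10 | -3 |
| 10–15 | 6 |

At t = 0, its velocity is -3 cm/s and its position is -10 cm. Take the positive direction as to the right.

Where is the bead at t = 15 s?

On each constant-a segment, Δv = aΔt and Δx = v₀Δt + ½aΔt²; chain segment to segment.
0–5 s: v starts -3 cm/s; Δx = -3·5 + ½·3·5² = 22.5 cm; v ends 12 cm/s.
5–10 s: v starts 12 cm/s; Δx = 12·5 + ½·-3·5² = 22.5 cm; v ends -3 cm/s.
10–15 s: v starts -3 cm/s; Δx = -3·5 + ½·6·5² = 60 cm; v ends 27 cm/s.
x(15) = -10 + Σ Δx = 95 cm.

95 cm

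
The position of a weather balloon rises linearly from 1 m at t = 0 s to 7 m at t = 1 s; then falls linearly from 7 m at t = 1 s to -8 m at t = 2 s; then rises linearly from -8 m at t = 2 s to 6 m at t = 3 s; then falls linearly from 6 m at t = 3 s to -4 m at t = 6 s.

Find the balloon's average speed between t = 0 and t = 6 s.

7.5 m/s

Average speed = (total path length)/(elapsed time); on a piecewise-linear x-t graph the path length is Σ|Δx|.
0–1 s: |Δx| = |7 − 1| = 6 m
1–2 s: |Δx| = |-8 − 7| = 15 m
2–3 s: |Δx| = |6 − -8| = 14 m
3–6 s: |Δx| = |-4 − 6| = 10 m
Total path = 45 m; average speed = 45/6 = 7.5 m/s.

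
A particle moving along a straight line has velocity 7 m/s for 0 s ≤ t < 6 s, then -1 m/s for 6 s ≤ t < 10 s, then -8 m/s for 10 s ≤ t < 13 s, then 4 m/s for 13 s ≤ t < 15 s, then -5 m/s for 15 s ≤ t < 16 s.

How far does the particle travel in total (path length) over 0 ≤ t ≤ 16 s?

Distance (not displacement) is the total path length: add the absolute areas under v-t.
0–6 s: |7| × 6 = 42 m
6–10 s: |-1| × 4 = 4 m
10–13 s: |-8| × 3 = 24 m
13–15 s: |4| × 2 = 8 m
15–16 s: |-5| × 1 = 5 m
Total distance = 83 m

83 m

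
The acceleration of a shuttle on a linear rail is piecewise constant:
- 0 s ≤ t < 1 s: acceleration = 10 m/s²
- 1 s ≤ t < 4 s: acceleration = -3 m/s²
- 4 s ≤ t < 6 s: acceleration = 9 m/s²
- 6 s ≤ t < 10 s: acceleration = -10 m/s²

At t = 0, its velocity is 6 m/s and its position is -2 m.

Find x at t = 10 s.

On each constant-a segment, Δv = aΔt and Δx = v₀Δt + ½aΔt²; chain segment to segment.
0–1 s: v starts 6 m/s; Δx = 6·1 + ½·10·1² = 11 m; v ends 16 m/s.
1–4 s: v starts 16 m/s; Δx = 16·3 + ½·-3·3² = 34.5 m; v ends 7 m/s.
4–6 s: v starts 7 m/s; Δx = 7·2 + ½·9·2² = 32 m; v ends 25 m/s.
6–10 s: v starts 25 m/s; Δx = 25·4 + ½·-10·4² = 20 m; v ends -15 m/s.
x(10) = -2 + Σ Δx = 95.5 m.

95.5 m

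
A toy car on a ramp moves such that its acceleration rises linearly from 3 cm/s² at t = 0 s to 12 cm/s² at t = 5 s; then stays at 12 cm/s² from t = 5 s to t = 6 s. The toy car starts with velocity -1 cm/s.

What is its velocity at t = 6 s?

48.5 cm/s

Δv equals the area under the a-t graph; then v = v₀ + Δv.
0–5 s: ½(3 + 12)(5) = 37.5 cm/s
5–6 s: 12 × 1 = 12 cm/s
Δv = 49.5 cm/s, so v(6) = -1 + (49.5) = 48.5 cm/s.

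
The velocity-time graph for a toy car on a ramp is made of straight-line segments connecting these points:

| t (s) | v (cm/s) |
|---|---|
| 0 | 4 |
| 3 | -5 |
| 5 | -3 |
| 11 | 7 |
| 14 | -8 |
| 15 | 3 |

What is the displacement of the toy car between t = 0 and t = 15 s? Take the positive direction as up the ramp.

Net displacement equals the area under the velocity-time graph (areas below the axis count negative).
0–3 s: ½(4 + -5)(3) = -1.5 cm
3–5 s: ½(-5 + -3)(2) = -8 cm
5–11 s: ½(-3 + 7)(6) = 12 cm
11–14 s: ½(7 + -8)(3) = -1.5 cm
14–15 s: ½(-8 + 3)(1) = -2.5 cm
Net displacement = -1.5 cm

-1.5 cm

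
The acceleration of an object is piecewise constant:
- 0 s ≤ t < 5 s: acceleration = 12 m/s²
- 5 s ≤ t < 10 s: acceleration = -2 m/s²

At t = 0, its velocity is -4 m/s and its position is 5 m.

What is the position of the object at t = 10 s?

390 m

On each constant-a segment, Δv = aΔt and Δx = v₀Δt + ½aΔt²; chain segment to segment.
0–5 s: v starts -4 m/s; Δx = -4·5 + ½·12·5² = 130 m; v ends 56 m/s.
5–10 s: v starts 56 m/s; Δx = 56·5 + ½·-2·5² = 255 m; v ends 46 m/s.
x(10) = 5 + Σ Δx = 390 m.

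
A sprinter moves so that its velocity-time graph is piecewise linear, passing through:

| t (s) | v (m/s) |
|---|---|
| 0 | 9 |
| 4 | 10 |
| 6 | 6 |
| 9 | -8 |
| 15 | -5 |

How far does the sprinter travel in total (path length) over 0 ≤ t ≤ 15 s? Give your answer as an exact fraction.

Distance (not displacement) is the total path length: add the absolute areas under v-t.
0–4 s: |½(9 + 10)(4)| = 38 m
4–6 s: |½(10 + 6)(2)| = 16 m
6–9 s: v = 0 at t = 51/7 s; triangle areas 27/7 + 48/7 = 75/7 m
9–15 s: |½(-8 + -5)(6)| = 39 m
Total distance = 726/7 m

726/7 m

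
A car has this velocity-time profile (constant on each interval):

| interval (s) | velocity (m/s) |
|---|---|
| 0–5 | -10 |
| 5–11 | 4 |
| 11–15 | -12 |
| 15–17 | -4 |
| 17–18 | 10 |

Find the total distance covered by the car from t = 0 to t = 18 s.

Total distance travelled is ∫|v| dt — sum the magnitudes of each area piece.
0–5 s: |-10| × 5 = 50 m
5–11 s: |4| × 6 = 24 m
11–15 s: |-12| × 4 = 48 m
15–17 s: |-4| × 2 = 8 m
17–18 s: |10| × 1 = 10 m
Total distance = 140 m

140 m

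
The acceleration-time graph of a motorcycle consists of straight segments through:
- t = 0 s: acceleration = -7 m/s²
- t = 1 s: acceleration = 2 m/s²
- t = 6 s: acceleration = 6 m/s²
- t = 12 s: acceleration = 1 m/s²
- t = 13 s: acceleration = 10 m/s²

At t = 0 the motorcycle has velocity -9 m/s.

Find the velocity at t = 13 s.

Δv equals the area under the a-t graph; then v = v₀ + Δv.
0–1 s: ½(-7 + 2)(1) = -2.5 m/s
1–6 s: ½(2 + 6)(5) = 20 m/s
6–12 s: ½(6 + 1)(6) = 21 m/s
12–13 s: ½(1 + 10)(1) = 5.5 m/s
Δv = 44 m/s, so v(13) = -9 + (44) = 35 m/s.

35 m/s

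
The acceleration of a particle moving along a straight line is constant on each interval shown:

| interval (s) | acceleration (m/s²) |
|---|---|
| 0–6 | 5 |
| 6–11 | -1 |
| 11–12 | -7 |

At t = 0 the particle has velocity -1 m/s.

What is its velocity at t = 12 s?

Δv equals the area under the a-t graph; then v = v₀ + Δv.
0–6 s: 5 × 6 = 30 m/s
6–11 s: -1 × 5 = -5 m/s
11–12 s: -7 × 1 = -7 m/s
Δv = 18 m/s, so v(12) = -1 + (18) = 17 m/s.

17 m/s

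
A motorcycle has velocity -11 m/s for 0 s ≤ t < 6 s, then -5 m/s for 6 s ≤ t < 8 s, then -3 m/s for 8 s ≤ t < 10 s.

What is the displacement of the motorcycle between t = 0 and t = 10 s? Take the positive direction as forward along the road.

Net displacement equals the area under the velocity-time graph (areas below the axis count negative).
0–6 s: -11 × 6 = -66 m
6–8 s: -5 × 2 = -10 m
8–10 s: -3 × 2 = -6 m
Net displacement = -82 m

-82 m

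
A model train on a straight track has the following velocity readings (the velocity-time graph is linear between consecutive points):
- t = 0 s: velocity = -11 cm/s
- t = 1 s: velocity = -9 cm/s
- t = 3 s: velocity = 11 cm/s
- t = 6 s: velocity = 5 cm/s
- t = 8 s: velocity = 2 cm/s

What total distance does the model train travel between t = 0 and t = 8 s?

Distance (not displacement) is the total path length: add the absolute areas under v-t.
0–1 s: |½(-11 + -9)(1)| = 10 cm
1–3 s: v = 0 at t = 1.9 s; triangle areas 4.05 + 6.05 = 10.1 cm
3–6 s: |½(11 + 5)(3)| = 24 cm
6–8 s: |½(5 + 2)(2)| = 7 cm
Total distance = 51.1 cm

51.1 cm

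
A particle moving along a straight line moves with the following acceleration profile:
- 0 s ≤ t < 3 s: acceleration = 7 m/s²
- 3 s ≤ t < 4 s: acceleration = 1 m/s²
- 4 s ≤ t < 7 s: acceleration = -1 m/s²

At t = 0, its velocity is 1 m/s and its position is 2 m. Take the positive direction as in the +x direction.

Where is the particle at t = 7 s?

123.5 m

On each constant-a segment, Δv = aΔt and Δx = v₀Δt + ½aΔt²; chain segment to segment.
0–3 s: v starts 1 m/s; Δx = 1·3 + ½·7·3² = 34.5 m; v ends 22 m/s.
3–4 s: v starts 22 m/s; Δx = 22·1 + ½·1·1² = 22.5 m; v ends 23 m/s.
4–7 s: v starts 23 m/s; Δx = 23·3 + ½·-1·3² = 64.5 m; v ends 20 m/s.
x(7) = 2 + Σ Δx = 123.5 m.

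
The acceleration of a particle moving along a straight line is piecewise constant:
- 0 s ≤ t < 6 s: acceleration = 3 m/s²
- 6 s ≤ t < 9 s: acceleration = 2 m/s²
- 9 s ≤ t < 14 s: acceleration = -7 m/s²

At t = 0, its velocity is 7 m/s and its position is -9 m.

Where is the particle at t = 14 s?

On each constant-a segment, Δv = aΔt and Δx = v₀Δt + ½aΔt²; chain segment to segment.
0–6 s: v starts 7 m/s; Δx = 7·6 + ½·3·6² = 96 m; v ends 25 m/s.
6–9 s: v starts 25 m/s; Δx = 25·3 + ½·2·3² = 84 m; v ends 31 m/s.
9–14 s: v starts 31 m/s; Δx = 31·5 + ½·-7·5² = 67.5 m; v ends -4 m/s.
x(14) = -9 + Σ Δx = 238.5 m.

238.5 m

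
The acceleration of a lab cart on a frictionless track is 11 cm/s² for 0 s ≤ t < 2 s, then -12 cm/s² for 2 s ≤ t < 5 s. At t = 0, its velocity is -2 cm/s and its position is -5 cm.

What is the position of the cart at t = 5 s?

19 cm

On each constant-a segment, Δv = aΔt and Δx = v₀Δt + ½aΔt²; chain segment to segment.
0–2 s: v starts -2 cm/s; Δx = -2·2 + ½·11·2² = 18 cm; v ends 20 cm/s.
2–5 s: v starts 20 cm/s; Δx = 20·3 + ½·-12·3² = 6 cm; v ends -16 cm/s.
x(5) = -5 + Σ Δx = 19 cm.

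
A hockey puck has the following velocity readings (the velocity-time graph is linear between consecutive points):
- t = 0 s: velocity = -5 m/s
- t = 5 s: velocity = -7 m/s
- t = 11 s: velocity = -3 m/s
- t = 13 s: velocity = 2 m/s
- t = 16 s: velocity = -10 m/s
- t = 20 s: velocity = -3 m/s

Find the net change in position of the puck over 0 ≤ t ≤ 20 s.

-99 m

Displacement is the signed area under the v-t curve.
0–5 s: ½(-5 + -7)(5) = -30 m
5–11 s: ½(-7 + -3)(6) = -30 m
11–13 s: ½(-3 + 2)(2) = -1 m
13–16 s: ½(2 + -10)(3) = -12 m
16–20 s: ½(-10 + -3)(4) = -26 m
Net displacement = -99 m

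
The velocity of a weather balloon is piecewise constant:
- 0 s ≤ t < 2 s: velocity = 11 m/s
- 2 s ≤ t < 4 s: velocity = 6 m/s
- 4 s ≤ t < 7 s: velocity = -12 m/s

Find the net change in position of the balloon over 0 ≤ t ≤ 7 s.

-2 m

Displacement is the signed area under the v-t curve.
0–2 s: 11 × 2 = 22 m
2–4 s: 6 × 2 = 12 m
4–7 s: -12 × 3 = -36 m
Net displacement = -2 m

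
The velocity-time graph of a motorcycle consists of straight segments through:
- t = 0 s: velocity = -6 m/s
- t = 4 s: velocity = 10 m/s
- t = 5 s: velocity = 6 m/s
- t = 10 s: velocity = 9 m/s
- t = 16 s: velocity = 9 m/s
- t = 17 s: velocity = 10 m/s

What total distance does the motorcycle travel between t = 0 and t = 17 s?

Total distance travelled is ∫|v| dt — sum the magnitudes of each area piece.
0–4 s: v = 0 at t = 1.5 s; triangle areas 4.5 + 12.5 = 17 m
4–5 s: |½(10 + 6)(1)| = 8 m
5–10 s: |½(6 + 9)(5)| = 37.5 m
10–16 s: |9| × 6 = 54 m
16–17 s: |½(9 + 10)(1)| = 9.5 m
Total distance = 126 m

126 m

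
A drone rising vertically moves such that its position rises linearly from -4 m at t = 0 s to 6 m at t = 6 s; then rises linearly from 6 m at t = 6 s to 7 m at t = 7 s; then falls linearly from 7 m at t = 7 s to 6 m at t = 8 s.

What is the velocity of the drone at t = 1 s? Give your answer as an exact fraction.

Velocity is the slope of the x-t graph on 0–6 s: (6 − -4)/(6 − 0) = 5/3 m/s.

5/3 m/s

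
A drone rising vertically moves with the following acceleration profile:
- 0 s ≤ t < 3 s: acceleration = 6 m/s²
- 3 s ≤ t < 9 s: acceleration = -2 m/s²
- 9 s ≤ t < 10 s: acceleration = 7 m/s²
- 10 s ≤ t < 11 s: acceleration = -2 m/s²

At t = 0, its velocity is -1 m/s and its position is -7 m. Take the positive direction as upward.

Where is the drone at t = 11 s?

On each constant-a segment, Δv = aΔt and Δx = v₀Δt + ½aΔt²; chain segment to segment.
0–3 s: v starts -1 m/s; Δx = -1·3 + ½·6·3² = 24 m; v ends 17 m/s.
3–9 s: v starts 17 m/s; Δx = 17·6 + ½·-2·6² = 66 m; v ends 5 m/s.
9–10 s: v starts 5 m/s; Δx = 5·1 + ½·7·1² = 8.5 m; v ends 12 m/s.
10–11 s: v starts 12 m/s; Δx = 12·1 + ½·-2·1² = 11 m; v ends 10 m/s.
x(11) = -7 + Σ Δx = 102.5 m.

102.5 m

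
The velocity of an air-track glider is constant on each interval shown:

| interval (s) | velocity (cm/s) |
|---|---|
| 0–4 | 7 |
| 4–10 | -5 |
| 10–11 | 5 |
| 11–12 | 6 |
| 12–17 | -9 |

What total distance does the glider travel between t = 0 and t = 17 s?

114 cm

Total distance travelled is ∫|v| dt — sum the magnitudes of each area piece.
0–4 s: |7| × 4 = 28 cm
4–10 s: |-5| × 6 = 30 cm
10–11 s: |5| × 1 = 5 cm
11–12 s: |6| × 1 = 6 cm
12–17 s: |-9| × 5 = 45 cm
Total distance = 114 cm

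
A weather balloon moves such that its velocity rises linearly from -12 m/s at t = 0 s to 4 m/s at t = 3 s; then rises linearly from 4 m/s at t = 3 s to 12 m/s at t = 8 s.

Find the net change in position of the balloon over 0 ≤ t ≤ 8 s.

28 m

Displacement is the signed area under the v-t curve.
0–3 s: ½(-12 + 4)(3) = -12 m
3–8 s: ½(4 + 12)(5) = 40 m
Net displacement = 28 m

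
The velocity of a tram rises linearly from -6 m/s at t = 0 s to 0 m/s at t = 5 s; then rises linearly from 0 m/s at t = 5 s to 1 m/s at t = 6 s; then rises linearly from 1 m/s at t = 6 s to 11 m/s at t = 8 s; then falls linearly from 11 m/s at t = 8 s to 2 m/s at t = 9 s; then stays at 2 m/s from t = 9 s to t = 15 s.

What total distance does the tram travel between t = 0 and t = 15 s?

Total distance travelled is ∫|v| dt — sum the magnitudes of each area piece.
0–5 s: |½(-6 + 0)(5)| = 15 m
5–6 s: |½(0 + 1)(1)| = 0.5 m
6–8 s: |½(1 + 11)(2)| = 12 m
8–9 s: |½(11 + 2)(1)| = 6.5 m
9–15 s: |2| × 6 = 12 m
Total distance = 46 m

46 m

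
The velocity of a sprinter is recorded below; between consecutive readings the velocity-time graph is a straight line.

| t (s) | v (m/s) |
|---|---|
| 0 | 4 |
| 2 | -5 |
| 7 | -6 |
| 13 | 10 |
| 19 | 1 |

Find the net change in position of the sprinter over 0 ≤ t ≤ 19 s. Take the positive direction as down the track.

Net displacement equals the area under the velocity-time graph (areas below the axis count negative).
0–2 s: ½(4 + -5)(2) = -1 m
2–7 s: ½(-5 + -6)(5) = -27.5 m
7–13 s: ½(-6 + 10)(6) = 12 m
13–19 s: ½(10 + 1)(6) = 33 m
Net displacement = 16.5 m

16.5 m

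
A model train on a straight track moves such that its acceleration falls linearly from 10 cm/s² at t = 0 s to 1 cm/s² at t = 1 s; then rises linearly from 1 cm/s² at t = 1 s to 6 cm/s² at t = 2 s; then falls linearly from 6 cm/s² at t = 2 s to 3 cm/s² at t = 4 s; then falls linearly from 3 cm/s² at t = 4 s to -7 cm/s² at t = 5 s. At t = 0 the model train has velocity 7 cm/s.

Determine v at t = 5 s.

23 cm/s

Δv equals the area under the a-t graph; then v = v₀ + Δv.
0–1 s: ½(10 + 1)(1) = 5.5 cm/s
1–2 s: ½(1 + 6)(1) = 3.5 cm/s
2–4 s: ½(6 + 3)(2) = 9 cm/s
4–5 s: ½(3 + -7)(1) = -2 cm/s
Δv = 16 cm/s, so v(5) = 7 + (16) = 23 cm/s.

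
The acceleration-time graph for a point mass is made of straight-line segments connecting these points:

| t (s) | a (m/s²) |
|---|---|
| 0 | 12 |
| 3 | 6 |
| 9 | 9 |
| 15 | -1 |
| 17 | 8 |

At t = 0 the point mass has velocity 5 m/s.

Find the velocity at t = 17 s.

108 m/s

Δv equals the area under the a-t graph; then v = v₀ + Δv.
0–3 s: ½(12 + 6)(3) = 27 m/s
3–9 s: ½(6 + 9)(6) = 45 m/s
9–15 s: ½(9 + -1)(6) = 24 m/s
15–17 s: ½(-1 + 8)(2) = 7 m/s
Δv = 103 m/s, so v(17) = 5 + (103) = 108 m/s.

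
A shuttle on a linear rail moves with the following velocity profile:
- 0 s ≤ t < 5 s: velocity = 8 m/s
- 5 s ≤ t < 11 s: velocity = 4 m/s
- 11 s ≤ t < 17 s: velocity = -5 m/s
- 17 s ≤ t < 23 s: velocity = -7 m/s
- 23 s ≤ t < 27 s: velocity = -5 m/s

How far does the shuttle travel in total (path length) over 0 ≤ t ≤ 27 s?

Total distance travelled is ∫|v| dt — sum the magnitudes of each area piece.
0–5 s: |8| × 5 = 40 m
5–11 s: |4| × 6 = 24 m
11–17 s: |-5| × 6 = 30 m
17–23 s: |-7| × 6 = 42 m
23–27 s: |-5| × 4 = 20 m
Total distance = 156 m

156 m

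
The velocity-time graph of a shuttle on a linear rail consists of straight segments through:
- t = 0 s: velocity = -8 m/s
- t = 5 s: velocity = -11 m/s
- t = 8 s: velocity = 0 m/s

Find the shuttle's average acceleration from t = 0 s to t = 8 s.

Average acceleration = Δv/Δt = (0 − -8)/(8 − 0) = 1 m/s².

1 m/s²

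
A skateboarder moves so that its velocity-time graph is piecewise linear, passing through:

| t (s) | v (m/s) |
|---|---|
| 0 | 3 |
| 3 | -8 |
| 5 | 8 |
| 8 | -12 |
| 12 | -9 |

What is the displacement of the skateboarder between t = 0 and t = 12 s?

-55.5 m

Displacement is the signed area under the v-t curve.
0–3 s: ½(3 + -8)(3) = -7.5 m
3–5 s: ½(-8 + 8)(2) = 0 m
5–8 s: ½(8 + -12)(3) = -6 m
8–12 s: ½(-12 + -9)(4) = -42 m
Net displacement = -55.5 m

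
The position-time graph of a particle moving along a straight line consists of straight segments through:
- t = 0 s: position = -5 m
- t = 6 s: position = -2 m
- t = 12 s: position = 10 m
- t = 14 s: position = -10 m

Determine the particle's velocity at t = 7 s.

2 m/s

Velocity is the slope of the x-t graph on 6–12 s: (10 − -2)/(12 − 6) = 2 m/s.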